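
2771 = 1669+1102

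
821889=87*9447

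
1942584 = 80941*24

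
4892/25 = 195 + 17/25 = 195.68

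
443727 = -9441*(-47)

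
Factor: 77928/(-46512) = -1 * 2^(-1) * 3^(-1) * 19^(-1) * 191^1 = -191/114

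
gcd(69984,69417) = 81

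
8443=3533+4910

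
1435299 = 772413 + 662886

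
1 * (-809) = -809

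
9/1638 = 1/182 ≈ 0.00549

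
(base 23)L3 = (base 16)1E6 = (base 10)486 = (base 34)EA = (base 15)226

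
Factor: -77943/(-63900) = 2^(-2)*3^(-1)*5^(-2)*71^(-1)*25981^1 = 25981/21300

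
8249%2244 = 1517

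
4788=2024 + 2764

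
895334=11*81394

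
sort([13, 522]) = [13, 522]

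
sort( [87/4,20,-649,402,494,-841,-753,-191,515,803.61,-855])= [-855,-841,-753,-649,-191,20,87/4,402,494,515,803.61]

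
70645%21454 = 6283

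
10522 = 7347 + 3175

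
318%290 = 28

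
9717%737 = 136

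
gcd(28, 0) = 28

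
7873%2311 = 940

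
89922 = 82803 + 7119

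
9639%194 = 133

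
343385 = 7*49055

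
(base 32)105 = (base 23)1lh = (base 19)2g3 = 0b10000000101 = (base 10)1029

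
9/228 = 3/76 ≈ 0.0395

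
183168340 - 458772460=-275604120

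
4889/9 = 543 + 2/9≈543.22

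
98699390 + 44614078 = 143313468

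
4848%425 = 173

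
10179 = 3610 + 6569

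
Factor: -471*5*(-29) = 3^1*5^1*29^1*157^1 = 68295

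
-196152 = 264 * (-743)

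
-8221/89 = -92 - 33/89 ≈ -92.37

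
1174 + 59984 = 61158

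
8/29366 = 4/14683 ≈ 0.000272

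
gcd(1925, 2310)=385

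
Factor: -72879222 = -1*2^1*3^1*13^2*41^1*1753^1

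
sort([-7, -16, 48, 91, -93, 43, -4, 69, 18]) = [-93, -16, -7, -4, 18, 43, 48, 69, 91]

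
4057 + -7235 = -3178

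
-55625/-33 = 1685 + 20/33 ≈ 1685.61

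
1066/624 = 1 + 17/24 ≈ 1.71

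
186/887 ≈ 0.210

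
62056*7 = 434392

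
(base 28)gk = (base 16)1d4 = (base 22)l6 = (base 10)468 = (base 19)15c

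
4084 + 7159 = 11243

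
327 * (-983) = -321441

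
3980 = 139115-135135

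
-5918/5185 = -1-733/5185 ≈ -1.14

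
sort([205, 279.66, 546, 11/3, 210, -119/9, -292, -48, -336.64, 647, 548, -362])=[-362, -336.64, -292, -48, -119/9, 11/3, 205, 210, 279.66, 546, 548, 647]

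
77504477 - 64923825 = 12580652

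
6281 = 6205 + 76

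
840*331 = 278040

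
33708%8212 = 860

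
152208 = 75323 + 76885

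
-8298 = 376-8674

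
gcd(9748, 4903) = 1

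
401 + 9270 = 9671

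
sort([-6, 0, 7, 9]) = [-6, 0, 7, 9]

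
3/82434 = 1/27478≈0.0000364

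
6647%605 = 597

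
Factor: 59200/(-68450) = -1*2^5*37^(-1) = -32/37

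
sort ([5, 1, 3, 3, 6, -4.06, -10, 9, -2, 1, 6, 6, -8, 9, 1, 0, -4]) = [-10, -8, -4.06, -4, -2, 0, 1, 1, 1, 3, 3, 5, 6, 6, 6, 9, 9]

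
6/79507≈0.0000755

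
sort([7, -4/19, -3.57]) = [-3.57, -4/19, 7]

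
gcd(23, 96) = 1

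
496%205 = 86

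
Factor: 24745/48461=5^1*23^(-1)*43^(-1)*101^1=505/989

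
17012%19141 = 17012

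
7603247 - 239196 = 7364051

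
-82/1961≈-0.0418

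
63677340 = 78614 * 810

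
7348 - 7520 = -172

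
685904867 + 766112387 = 1452017254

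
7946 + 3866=11812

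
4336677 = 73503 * 59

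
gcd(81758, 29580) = 2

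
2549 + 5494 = 8043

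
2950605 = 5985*493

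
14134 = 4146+9988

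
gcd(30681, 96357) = 3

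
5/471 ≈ 0.0106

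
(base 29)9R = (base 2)100100000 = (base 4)10200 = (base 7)561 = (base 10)288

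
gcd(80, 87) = 1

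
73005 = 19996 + 53009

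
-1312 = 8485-9797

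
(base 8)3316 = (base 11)1344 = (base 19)4fd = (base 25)2jh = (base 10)1742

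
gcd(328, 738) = 82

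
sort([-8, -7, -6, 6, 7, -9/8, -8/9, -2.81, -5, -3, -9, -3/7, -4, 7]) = [-9, -8, -7, -6, -5, -4, -3, -2.81, -9/8, -8/9, -3/7, 6, 7, 7]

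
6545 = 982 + 5563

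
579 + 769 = 1348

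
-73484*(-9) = 661356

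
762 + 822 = 1584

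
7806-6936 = 870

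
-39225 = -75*523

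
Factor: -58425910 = -1*2^1*5^1*1103^1*5297^1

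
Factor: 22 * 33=2^1 * 3^1 * 11^2=726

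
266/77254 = 7/2033≈0.00344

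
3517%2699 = 818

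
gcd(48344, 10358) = 2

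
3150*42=132300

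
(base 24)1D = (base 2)100101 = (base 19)1I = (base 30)17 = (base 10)37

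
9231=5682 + 3549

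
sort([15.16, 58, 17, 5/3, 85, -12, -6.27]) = [-12, -6.27, 5/3, 15.16, 17, 58, 85]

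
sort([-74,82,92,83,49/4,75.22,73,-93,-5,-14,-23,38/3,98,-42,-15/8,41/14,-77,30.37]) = [-93,-77,-74,-42,-23,-14,-5,-15/8,41/14,49/4,38/3,30.37,73,75.22,82,83,92,98]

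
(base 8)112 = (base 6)202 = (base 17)46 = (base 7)134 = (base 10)74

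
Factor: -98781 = -1 * 3^1 * 19^1 * 1733^1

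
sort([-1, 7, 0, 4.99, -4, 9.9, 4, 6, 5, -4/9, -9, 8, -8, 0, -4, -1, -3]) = [-9, -8, -4, -4, -3, -1, -1, -4/9, 0, 0, 4, 4.99, 5, 6, 7, 8, 9.9]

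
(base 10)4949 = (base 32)4ql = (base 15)16ee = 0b1001101010101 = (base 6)34525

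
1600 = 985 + 615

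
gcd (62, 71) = 1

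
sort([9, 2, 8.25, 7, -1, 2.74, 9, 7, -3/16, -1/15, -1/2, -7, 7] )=[-7, -1, -1/2, -3/16, -1/15, 2, 2.74, 7, 7, 7, 8.25, 9, 9] 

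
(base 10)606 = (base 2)1001011110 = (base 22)15c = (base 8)1136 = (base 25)o6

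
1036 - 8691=-7655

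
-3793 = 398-4191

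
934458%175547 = 56723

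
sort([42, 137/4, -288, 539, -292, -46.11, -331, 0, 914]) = [-331, -292, -288, -46.11, 0, 137/4, 42, 539, 914]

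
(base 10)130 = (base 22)5k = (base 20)6a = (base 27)4m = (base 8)202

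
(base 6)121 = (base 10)49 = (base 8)61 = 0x31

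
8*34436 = 275488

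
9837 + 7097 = 16934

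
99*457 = 45243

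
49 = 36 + 13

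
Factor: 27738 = 2^1*3^2*23^1*67^1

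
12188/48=253 + 11/12 ≈ 253.92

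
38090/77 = 494+52/77 ≈ 494.68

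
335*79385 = 26593975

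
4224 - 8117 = -3893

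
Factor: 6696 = 2^3*3^3*31^1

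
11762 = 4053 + 7709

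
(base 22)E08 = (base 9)10267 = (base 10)6784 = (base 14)2688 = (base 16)1A80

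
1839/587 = 3 + 78/587 ≈ 3.13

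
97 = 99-2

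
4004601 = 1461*2741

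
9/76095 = 1/8455 ≈ 0.000118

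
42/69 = 14/23 ≈ 0.609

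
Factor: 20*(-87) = -1*2^2*3^1*5^1*29^1 = -1740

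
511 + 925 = 1436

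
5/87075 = 1/17415 ≈ 0.0000574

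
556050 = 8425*66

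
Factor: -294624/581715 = -1*2^5*5^(-1)*11^1*139^(-1) = -352/695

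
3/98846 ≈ 0.0000304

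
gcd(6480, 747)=9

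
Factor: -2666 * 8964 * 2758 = -1 * 2^4 * 3^3 * 7^1 * 31^1 * 43^1 * 83^1 * 197^1 = -65910750192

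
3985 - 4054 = -69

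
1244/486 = 622/243 ≈ 2.56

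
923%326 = 271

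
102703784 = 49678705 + 53025079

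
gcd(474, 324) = 6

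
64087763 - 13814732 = 50273031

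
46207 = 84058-37851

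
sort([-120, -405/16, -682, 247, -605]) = [-682, -605, -120, -405/16, 247]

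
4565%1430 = 275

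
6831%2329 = 2173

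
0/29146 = 0 = 0.00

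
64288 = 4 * 16072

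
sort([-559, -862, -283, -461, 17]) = [-862, -559, -461, -283, 17]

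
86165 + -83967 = 2198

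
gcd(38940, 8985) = 15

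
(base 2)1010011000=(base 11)554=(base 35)iy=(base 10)664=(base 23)15k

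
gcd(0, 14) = 14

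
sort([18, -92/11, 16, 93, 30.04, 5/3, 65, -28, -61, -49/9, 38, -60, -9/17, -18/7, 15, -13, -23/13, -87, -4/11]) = [-87, -61, -60, -28, -13, -92/11, -49/9, -18/7, -23/13, -9/17, -4/11, 5/3, 15, 16, 18, 30.04, 38, 65, 93]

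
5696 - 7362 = -1666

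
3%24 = 3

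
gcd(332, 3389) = 1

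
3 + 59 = 62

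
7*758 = 5306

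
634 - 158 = 476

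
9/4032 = 1/448 ≈ 0.00223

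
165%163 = 2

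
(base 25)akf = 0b1101001101101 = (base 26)a05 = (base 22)dlb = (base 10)6765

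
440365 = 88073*5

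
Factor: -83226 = -1*2^1*3^1*11^1*13^1*97^1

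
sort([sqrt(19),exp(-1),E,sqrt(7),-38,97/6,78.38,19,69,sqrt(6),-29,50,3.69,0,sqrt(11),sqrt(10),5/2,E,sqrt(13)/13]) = [-38,-29,0,sqrt(13)/13,exp(-1),sqrt(6),5/2,sqrt(7),E,E,sqrt(10),sqrt(11),3.69,sqrt(19),97/6,19,50,69,78.38]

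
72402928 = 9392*7709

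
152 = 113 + 39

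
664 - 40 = 624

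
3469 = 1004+2465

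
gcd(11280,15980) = 940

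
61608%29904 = 1800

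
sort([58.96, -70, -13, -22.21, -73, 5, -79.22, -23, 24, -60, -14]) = [-79.22, -73, -70, -60, -23, -22.21, -14, -13, 5, 24, 58.96]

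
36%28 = 8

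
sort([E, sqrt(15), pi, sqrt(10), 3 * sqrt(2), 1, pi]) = [1, E, pi, pi, sqrt(10), sqrt(15), 3 * sqrt(2)]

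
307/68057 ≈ 0.00451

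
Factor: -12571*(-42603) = 3^1*11^1*13^1*967^1*1291^1 = 535562313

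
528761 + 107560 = 636321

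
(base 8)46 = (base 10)38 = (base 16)26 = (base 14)2a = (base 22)1g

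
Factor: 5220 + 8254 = 2^1 * 6737^1 = 13474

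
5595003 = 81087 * 69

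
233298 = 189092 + 44206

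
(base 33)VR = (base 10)1050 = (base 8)2032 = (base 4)100122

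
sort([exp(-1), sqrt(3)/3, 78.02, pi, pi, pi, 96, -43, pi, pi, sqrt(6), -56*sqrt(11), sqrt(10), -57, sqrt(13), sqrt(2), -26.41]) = [-56*sqrt(11), -57, -43, -26.41, exp(-1), sqrt(3)/3, sqrt(2), sqrt(6), pi, pi, pi, pi, pi, sqrt(10), sqrt(13), 78.02, 96]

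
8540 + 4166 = 12706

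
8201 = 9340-1139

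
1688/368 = 211/46 ≈ 4.59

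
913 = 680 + 233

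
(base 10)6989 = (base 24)c35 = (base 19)106g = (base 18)13a5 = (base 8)15515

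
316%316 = 0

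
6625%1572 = 337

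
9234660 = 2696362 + 6538298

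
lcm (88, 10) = 440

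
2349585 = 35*67131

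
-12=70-82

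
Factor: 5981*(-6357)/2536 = -1*2^(-3)*3^1*13^1*163^1*317^(-1)*5981^1 = -38021217/2536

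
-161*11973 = -1927653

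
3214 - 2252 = 962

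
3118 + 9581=12699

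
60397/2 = 30198+1/2 = 30198.50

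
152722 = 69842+82880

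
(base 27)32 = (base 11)76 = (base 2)1010011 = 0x53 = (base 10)83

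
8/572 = 2/143 ≈ 0.0140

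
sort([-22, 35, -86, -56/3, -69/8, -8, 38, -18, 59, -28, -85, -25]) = [-86, -85, -28, -25, -22, -56/3, -18, -69/8, -8, 35, 38, 59]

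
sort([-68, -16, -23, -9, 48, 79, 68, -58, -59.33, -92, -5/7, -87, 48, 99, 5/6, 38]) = [-92, -87, -68, -59.33, -58, -23, -16, -9, -5/7, 5/6, 38, 48, 48, 68, 79, 99]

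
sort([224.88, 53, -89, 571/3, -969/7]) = [-969/7, -89, 53, 571/3, 224.88]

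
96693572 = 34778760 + 61914812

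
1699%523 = 130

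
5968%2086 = 1796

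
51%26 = 25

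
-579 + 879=300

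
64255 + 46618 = 110873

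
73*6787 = 495451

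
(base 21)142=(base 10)527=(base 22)11l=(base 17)1e0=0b1000001111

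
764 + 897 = 1661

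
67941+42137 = 110078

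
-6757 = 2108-8865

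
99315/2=49657 + 1/2=49657.50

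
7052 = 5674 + 1378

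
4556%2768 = 1788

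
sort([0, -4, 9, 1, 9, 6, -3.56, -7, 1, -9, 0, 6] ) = [-9, -7, -4, -3.56, 0, 0, 1, 1, 6, 6, 9, 9] 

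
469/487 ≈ 0.963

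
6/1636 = 3/818 ≈ 0.00367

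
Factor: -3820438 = -1*2^1*23^3*157^1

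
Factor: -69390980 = -1*2^2*5^1*3469549^1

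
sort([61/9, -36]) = [-36, 61/9]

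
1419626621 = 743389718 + 676236903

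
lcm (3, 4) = 12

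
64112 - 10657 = 53455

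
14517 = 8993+5524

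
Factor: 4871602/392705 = 2^1 * 5^(-1) * 83^1 * 29347^1 * 78541^(-1)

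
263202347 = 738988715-475786368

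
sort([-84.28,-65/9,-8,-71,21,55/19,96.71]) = [-84.28,-71,-8,-65/9,55/19,21,96.71]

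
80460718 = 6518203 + 73942515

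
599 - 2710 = -2111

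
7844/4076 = 1961/1019 ≈ 1.92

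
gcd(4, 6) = 2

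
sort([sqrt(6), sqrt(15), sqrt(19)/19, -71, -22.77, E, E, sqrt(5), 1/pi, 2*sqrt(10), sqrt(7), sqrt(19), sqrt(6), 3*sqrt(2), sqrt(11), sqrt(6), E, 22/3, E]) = [-71, -22.77, sqrt(19)/19, 1/pi, sqrt(5), sqrt(6), sqrt(6), sqrt(6), sqrt(7), E, E, E, E, sqrt(11), sqrt(15), 3*sqrt(2), sqrt(19), 2*sqrt(10), 22/3]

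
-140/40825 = -28/8165 ≈ -0.00343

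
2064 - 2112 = -48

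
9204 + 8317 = 17521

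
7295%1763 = 243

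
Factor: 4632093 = 3^3 * 171559^1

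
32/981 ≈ 0.0326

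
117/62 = 1+55/62 ≈ 1.89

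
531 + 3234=3765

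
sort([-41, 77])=[-41, 77]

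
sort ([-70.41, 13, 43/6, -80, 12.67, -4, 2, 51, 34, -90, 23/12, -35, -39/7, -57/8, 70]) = [-90, -80, -70.41, -35, -57/8, -39/7, -4, 23/12, 2, 43/6, 12.67, 13, 34, 51, 70]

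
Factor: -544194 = -1 * 2^1 * 3^2 * 7^2 * 617^1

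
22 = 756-734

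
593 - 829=-236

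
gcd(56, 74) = 2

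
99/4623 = 33/1541 ≈ 0.0214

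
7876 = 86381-78505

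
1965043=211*9313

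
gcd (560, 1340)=20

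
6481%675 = 406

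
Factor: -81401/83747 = -1*83^ (-1)*1009^ (-1)*81401^1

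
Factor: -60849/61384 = -1*2^(-3)*3^2*6761^1*7673^(-1) 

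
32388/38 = 852 + 6/19 ≈ 852.32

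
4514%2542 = 1972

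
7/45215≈0.000155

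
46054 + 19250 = 65304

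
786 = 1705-919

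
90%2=0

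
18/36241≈0.000497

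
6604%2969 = 666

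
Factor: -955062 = -1 * 2^1 * 3^2 * 97^1 * 547^1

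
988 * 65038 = 64257544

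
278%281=278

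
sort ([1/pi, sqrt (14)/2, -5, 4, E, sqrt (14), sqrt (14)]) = [-5, 1/pi, sqrt (14)/2, E, sqrt (14), sqrt (14), 4]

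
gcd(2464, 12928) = 32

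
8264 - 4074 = 4190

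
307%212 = 95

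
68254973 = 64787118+3467855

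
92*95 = 8740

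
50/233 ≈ 0.215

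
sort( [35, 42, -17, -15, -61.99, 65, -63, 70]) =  [-63, -61.99, -17, -15, 35, 42, 65, 70]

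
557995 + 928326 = 1486321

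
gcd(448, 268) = 4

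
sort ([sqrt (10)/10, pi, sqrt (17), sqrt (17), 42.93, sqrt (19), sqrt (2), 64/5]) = [sqrt (10)/10, sqrt (2), pi, sqrt (17), sqrt (17), sqrt (19), 64/5, 42.93]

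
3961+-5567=-1606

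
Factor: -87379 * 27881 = -1 * 7^2 * 59^1 * 569^1 * 1481^1 = -2436213899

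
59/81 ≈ 0.728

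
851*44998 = 38293298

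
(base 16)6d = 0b1101101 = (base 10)109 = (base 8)155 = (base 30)3j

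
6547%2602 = 1343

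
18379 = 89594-71215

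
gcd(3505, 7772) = 1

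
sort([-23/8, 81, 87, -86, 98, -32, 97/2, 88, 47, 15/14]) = [-86, -32, -23/8, 15/14, 47, 97/2, 81, 87, 88, 98]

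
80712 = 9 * 8968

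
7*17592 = 123144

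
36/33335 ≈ 0.00108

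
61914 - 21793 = 40121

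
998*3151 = 3144698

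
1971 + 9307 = 11278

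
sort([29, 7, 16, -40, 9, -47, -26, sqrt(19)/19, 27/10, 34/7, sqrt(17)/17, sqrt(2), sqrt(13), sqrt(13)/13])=[-47, -40, -26, sqrt(19)/19, sqrt(17)/17, sqrt(13)/13, sqrt(2), 27/10, sqrt(13), 34/7, 7, 9, 16, 29]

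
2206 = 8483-6277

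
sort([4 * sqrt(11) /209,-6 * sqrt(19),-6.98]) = [-6 * sqrt(19),-6.98,4 * sqrt(11) /209]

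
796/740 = 199/185 ≈ 1.08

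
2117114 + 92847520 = 94964634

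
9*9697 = 87273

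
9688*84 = 813792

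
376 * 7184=2701184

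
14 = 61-47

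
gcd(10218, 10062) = 78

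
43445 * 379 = 16465655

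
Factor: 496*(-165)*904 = -1*2^7*3^1*5^1*11^1*31^1*113^1 = -73983360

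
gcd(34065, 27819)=9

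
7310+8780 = 16090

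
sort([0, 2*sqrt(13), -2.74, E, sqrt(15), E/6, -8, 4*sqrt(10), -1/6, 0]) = [-8, -2.74, -1/6, 0, 0, E/6, E, sqrt(15), 2*sqrt(13), 4*sqrt(10)]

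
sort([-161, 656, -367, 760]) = [-367, -161, 656, 760]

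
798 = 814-16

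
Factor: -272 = -1*2^4*17^1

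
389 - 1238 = -849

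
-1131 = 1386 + -2517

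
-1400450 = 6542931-7943381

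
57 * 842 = 47994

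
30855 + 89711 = 120566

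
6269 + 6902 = 13171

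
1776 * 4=7104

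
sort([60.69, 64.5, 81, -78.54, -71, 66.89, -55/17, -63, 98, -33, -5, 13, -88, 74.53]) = [-88, -78.54, -71, -63, -33, -5, -55/17, 13, 60.69, 64.5, 66.89, 74.53, 81, 98]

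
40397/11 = 3672 + 5/11 ≈ 3672.45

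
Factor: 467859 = 3^1*7^1*22279^1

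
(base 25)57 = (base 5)1012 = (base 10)132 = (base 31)48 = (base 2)10000100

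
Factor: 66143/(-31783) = -1*7^1*11^1*37^(-1) = -77/37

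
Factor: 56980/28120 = 2^(-1) * 7^1 * 11^1 * 19^(-1) = 77/38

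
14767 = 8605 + 6162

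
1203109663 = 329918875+873190788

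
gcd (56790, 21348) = 18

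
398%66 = 2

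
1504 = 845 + 659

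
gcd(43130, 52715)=5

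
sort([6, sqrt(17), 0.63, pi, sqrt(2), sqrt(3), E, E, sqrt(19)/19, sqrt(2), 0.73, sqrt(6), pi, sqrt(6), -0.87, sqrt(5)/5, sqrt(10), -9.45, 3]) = [-9.45, -0.87, sqrt(19)/19, sqrt(5)/5, 0.63, 0.73, sqrt(2), sqrt(2), sqrt(3), sqrt(6), sqrt(6), E, E, 3, pi, pi, sqrt(10), sqrt(17), 6]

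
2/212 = 1/106 ≈ 0.00943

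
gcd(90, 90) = 90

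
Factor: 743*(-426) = -1*2^1*3^1*71^1*743^1 = -316518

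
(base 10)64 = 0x40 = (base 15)44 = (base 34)1u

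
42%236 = 42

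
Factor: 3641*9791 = 11^1*331^1*9791^1 = 35649031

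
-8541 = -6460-2081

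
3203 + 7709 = 10912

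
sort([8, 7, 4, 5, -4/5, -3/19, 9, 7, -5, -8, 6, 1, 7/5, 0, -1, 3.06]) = [-8, -5, -1, -4/5, -3/19, 0, 1, 7/5, 3.06, 4, 5, 6, 7, 7, 8, 9]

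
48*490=23520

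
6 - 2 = 4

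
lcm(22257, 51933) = 155799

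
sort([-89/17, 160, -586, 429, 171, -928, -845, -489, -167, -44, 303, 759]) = [-928, -845, -586, -489, -167, -44, -89/17, 160, 171, 303, 429, 759]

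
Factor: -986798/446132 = -1*2^(-1)*111533^(-1)*493399^1 = -493399/223066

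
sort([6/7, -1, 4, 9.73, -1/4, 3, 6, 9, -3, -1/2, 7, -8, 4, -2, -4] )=[-8, -4, -3, -2, -1, -1/2, -1/4, 6/7, 3, 4, 4, 6, 7, 9, 9.73] 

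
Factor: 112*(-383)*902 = -1*2^5*7^1*11^1*41^1*383^1 = -38692192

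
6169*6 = 37014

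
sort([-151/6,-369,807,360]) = [-369,-151/6,360,807]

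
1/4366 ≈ 0.000229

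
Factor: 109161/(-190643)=-1*3^3*13^1*613^(-1)=-351/613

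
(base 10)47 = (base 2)101111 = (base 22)23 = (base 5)142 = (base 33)1e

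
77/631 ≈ 0.122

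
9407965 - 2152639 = 7255326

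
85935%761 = 703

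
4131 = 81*51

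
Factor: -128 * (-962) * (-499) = -1 * 2^8 * 13^1 * 37^1 * 499^1 = -61444864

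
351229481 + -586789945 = -235560464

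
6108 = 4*1527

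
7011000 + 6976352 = 13987352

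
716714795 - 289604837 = 427109958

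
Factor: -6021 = -1 * 3^3 * 223^1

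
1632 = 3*544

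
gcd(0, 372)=372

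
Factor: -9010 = -1*2^1*5^1*17^1*53^1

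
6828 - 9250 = -2422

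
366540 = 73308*5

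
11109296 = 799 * 13904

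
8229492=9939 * 828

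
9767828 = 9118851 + 648977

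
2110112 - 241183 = 1868929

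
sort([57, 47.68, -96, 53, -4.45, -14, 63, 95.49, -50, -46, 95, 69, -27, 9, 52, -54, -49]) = [-96, -54, -50, -49, -46, -27, -14, -4.45, 9, 47.68, 52, 53, 57, 63, 69, 95, 95.49]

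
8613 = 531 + 8082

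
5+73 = 78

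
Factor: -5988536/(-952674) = 2^2*3^(-1)*83^(-1)*1913^(-1)*748567^1 = 2994268/476337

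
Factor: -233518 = -1*2^1*53^1*2203^1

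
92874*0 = 0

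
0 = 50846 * 0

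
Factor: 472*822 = 2^4*3^1*59^1*137^1 = 387984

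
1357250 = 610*2225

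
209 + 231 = 440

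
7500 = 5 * 1500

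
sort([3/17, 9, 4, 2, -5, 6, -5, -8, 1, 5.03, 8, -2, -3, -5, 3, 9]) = [-8, -5, -5, -5, -3, -2, 3/17, 1, 2, 3, 4, 5.03, 6, 8, 9, 9]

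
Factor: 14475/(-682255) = -1*3^1*5^1*7^(-1)*101^(-1) = -15/707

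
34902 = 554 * 63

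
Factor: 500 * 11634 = 2^3 * 3^1 * 5^3 * 7^1 * 277^1 = 5817000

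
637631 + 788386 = 1426017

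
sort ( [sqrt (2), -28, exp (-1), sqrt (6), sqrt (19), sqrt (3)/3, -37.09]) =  [-37.09, -28, exp (-1), sqrt (3)/3, sqrt (2), sqrt (6), sqrt (19)]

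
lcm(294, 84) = 588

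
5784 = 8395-2611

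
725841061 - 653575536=72265525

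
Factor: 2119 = 13^1*163^1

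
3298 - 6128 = -2830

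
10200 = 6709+3491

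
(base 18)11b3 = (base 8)14325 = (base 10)6357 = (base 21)e8f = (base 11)485a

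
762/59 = 12+54/59 ≈ 12.92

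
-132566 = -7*18938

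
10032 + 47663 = 57695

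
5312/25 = 212 + 12/25 = 212.48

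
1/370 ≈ 0.00270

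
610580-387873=222707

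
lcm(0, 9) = 0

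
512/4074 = 256/2037 ≈ 0.126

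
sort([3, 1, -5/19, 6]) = [-5/19, 1, 3, 6]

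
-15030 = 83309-98339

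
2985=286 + 2699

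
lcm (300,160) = 2400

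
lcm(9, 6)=18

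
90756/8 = 11344+1/2 = 11344.50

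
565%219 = 127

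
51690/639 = 17230/213 ≈ 80.89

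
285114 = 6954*41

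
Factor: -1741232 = -1 * 2^4 * 108827^1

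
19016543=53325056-34308513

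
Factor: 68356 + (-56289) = 11^1*1097^1 = 12067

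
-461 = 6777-7238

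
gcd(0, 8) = 8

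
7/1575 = 1/225 ≈ 0.00444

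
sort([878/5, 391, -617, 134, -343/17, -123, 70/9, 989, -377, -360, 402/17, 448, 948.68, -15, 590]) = [-617, -377, -360, -123, -343/17, -15, 70/9, 402/17, 134, 878/5, 391, 448, 590, 948.68, 989]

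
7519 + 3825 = 11344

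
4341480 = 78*55660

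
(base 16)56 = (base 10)86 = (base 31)2o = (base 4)1112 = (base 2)1010110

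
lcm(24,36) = 72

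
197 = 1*197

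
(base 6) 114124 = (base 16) 2704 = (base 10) 9988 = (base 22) ke0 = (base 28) ckk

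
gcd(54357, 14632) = 1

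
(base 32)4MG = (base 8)11320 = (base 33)4DV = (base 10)4816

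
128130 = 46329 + 81801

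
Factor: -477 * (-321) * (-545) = -1 * 3^3 * 5^1 * 53^1 * 107^1 * 109^1 = -83448765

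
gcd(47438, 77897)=1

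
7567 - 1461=6106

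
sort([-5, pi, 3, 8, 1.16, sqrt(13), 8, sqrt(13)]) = [-5, 1.16, 3, pi, sqrt(13), sqrt(13), 8, 8]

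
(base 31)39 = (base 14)74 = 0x66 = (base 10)102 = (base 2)1100110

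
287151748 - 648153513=-361001765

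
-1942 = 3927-5869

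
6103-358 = 5745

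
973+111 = 1084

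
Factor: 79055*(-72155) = -1*5^2*97^1*163^1*14431^1 = -5704213525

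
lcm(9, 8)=72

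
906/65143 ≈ 0.0139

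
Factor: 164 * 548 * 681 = 2^4 * 3^1 * 41^1 * 137^1 * 227^1 = 61202832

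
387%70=37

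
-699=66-765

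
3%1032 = 3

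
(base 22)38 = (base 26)2m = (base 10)74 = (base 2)1001010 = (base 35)24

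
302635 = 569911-267276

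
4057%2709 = 1348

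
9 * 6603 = 59427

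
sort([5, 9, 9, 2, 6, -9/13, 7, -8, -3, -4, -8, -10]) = [-10, -8, -8, -4, -3, -9/13, 2, 5, 6, 7, 9, 9]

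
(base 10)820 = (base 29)s8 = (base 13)4b1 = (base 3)1010101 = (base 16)334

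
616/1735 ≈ 0.355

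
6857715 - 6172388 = 685327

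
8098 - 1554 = 6544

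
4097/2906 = 1 + 1191/2906 ≈ 1.41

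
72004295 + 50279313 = 122283608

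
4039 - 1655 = 2384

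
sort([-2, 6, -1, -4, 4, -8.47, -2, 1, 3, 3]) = [-8.47, -4, -2, -2, -1, 1, 3, 3, 4, 6]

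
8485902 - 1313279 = 7172623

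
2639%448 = 399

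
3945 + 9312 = 13257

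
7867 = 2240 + 5627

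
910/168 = 5+5/12 ≈ 5.42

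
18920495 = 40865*463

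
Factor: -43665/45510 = -1*2^(-1)*37^(-1)*71^1 = -71/74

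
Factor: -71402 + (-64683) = -1 * 5^1 * 17^1 * 1601^1 = -136085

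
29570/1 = 29570 = 29570.00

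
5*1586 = 7930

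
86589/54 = 3207/2 = 1603.50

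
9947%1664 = 1627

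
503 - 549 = -46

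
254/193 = 1+61/193 ≈ 1.32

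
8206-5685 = 2521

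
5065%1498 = 571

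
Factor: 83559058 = 2^1 * 11^1 * 53^1 * 71663^1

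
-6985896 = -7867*888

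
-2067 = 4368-6435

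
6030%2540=950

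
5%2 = 1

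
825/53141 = 75/4831 ≈ 0.0155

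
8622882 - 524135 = 8098747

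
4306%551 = 449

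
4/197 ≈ 0.0203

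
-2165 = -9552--7387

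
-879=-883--4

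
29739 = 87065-57326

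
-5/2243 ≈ -0.00223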